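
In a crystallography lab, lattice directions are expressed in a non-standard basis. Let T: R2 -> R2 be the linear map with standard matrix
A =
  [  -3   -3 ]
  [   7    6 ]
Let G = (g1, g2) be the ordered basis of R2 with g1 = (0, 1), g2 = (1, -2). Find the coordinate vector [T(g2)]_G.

Compute T(g2) = A g2 = (3, -5) in standard coordinates.
Then write this in G-coordinates: solve for y in y_1 g1 + y_2 g2 = (3, -5).
This gives y = (1, 3), which is column 2 of [T]_G.

(1, 3)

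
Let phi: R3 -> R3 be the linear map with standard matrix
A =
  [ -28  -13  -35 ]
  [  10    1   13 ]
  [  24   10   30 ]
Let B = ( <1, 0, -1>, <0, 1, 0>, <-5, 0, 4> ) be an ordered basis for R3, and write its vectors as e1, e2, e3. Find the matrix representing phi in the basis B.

Let P have columns e1, ..., e3. Then [phi]_B = P^(-1) A P.
Here det P = -1, so P^(-1) is integer; computing A P first and then P^(-1)(A P) gives [[2, 2, 0], [-3, 1, 2], [-1, 3, 0]].

[[2, 2, 0], [-3, 1, 2], [-1, 3, 0]]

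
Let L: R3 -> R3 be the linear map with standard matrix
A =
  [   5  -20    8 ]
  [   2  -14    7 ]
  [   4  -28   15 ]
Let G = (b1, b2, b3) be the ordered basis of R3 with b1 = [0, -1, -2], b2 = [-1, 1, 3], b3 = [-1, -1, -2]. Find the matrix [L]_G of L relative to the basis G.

With P the matrix whose columns are b1, ..., b3, [L]_G = P^(-1) A P.
Column by column: L(b1) = A b1 = [4, 0, -2]; its G-coordinates [0, -2, -2] give column 1.
Continuing for each basis vector yields [L]_G = [[0, 0, -3], [-2, 3, -2], [-2, -2, 3]].

[[0, 0, -3], [-2, 3, -2], [-2, -2, 3]]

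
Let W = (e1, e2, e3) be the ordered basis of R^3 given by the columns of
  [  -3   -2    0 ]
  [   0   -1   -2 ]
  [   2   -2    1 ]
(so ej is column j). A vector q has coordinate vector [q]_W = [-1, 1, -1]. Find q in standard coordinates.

The coordinates say q = -e1 + e2 - e3; adding the scaled basis vectors gives [1, 1, -5].

[1, 1, -5]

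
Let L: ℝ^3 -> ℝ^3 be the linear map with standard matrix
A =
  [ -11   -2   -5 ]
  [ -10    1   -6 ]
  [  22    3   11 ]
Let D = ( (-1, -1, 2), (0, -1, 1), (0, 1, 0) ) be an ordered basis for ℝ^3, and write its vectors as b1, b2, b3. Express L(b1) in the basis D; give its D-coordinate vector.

(-3, 3, -3)

Column 1 of [L]_D is the D-coordinate vector of L(b1).
In standard coordinates L(b1) = A b1 = (3, -3, -3).
Converting to D: (3, -3, -3) = -3b1 + 3b2 - 3b3, so the coordinate vector is (-3, 3, -3).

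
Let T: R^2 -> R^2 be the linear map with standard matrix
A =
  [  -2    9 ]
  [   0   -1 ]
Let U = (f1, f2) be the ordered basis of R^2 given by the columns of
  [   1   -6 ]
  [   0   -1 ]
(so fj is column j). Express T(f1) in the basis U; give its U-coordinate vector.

Compute T(f1) = A f1 = <-2, 0> in standard coordinates.
Then write this in U-coordinates: solve for y in y_1 f1 + y_2 f2 = <-2, 0>.
This gives y = <-2, 0>, which is column 1 of [T]_U.

<-2, 0>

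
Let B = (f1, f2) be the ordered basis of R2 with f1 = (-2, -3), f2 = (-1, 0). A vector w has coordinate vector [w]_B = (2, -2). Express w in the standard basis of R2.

By definition w = 2f1 - 2f2.
Summing componentwise gives (-2, -6).

(-2, -6)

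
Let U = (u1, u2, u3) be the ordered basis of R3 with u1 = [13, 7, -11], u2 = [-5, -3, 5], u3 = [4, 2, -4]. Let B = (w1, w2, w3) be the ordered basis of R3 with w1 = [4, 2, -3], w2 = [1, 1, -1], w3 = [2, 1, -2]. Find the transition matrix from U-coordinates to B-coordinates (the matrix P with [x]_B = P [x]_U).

[[2, 0, 0], [1, -1, 0], [2, -2, 2]]

Column j of P is [uj]_B, since P maps U-coordinates to B-coordinates.
Expressing u1 in B: u1 = 2w1 + w2 + 2w3, so column 1 of P is [2, 1, 2].
Doing the same for each uj gives P = [[2, 0, 0], [1, -1, 0], [2, -2, 2]].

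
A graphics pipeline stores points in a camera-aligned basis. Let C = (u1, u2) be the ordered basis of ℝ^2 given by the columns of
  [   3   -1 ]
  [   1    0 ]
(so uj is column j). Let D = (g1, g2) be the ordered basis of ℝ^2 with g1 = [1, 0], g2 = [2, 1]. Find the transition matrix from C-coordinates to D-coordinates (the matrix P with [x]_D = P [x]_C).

Let M have columns uj and N have columns gj. Then for every x, N [x]_D = x = M [x]_C, so P = N^(-1) M.
Since det N = 1, N^(-1) has integer entries; multiplying gives P = [[1, -1], [1, 0]].

[[1, -1], [1, 0]]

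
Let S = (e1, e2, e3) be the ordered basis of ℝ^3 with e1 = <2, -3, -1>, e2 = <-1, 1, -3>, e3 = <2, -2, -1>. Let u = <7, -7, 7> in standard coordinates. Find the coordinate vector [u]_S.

<0, -3, 2>

[u]_S is the unique c with M c = u, where M has columns e1, ..., e3.
Gaussian elimination on [M | u] yields c = (0, -3, 2).
Check: 0·e1 - 3e2 + 2e3 = <7, -7, 7>.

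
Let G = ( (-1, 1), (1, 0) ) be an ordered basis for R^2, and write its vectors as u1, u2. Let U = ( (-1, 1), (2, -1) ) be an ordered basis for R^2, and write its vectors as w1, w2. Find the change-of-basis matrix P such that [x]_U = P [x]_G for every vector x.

[[1, 1], [0, 1]]

Let M have columns uj and N have columns wj. Then for every x, N [x]_U = x = M [x]_G, so P = N^(-1) M.
Since det N = -1, N^(-1) has integer entries; multiplying gives P = [[1, 1], [0, 1]].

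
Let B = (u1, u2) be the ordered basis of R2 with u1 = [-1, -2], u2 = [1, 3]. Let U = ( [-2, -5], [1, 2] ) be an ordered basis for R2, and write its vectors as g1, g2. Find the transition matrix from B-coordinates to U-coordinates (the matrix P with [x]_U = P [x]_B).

Take x = uj: its B-coordinates are the j-th standard unit vector, so P e_j — column j of P — equals [uj]_U.
u1 = 0·g1 - g2, giving column 1 = [0, -1]; repeating for each j gives P = [[0, -1], [-1, -1]].

[[0, -1], [-1, -1]]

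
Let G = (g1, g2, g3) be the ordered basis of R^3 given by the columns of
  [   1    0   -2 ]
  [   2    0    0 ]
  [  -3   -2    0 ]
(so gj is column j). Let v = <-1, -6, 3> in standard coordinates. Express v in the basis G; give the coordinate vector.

<-3, 3, -1>

Write v = c_1 g1 + ... + c_3 g3 and solve for the c_i.
Solving this 3x3 system gives c = (-3, 3, -1).
Check: -3g1 + 3g2 - g3 = <-1, -6, 3>.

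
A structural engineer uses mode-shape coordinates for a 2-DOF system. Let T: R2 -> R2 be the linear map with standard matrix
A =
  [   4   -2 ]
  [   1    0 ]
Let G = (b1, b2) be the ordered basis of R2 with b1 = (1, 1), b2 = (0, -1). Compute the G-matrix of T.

With P the matrix whose columns are b1, b2, [T]_G = P^(-1) A P.
Column by column: T(b1) = A b1 = (2, 1); its G-coordinates (2, 1) give column 1.
Continuing for each basis vector yields [T]_G = [[2, 2], [1, 2]].

[[2, 2], [1, 2]]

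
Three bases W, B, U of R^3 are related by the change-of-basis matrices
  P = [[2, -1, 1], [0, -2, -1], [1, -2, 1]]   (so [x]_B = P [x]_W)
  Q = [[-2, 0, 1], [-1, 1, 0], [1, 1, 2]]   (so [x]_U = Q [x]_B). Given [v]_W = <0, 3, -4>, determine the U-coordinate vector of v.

<4, 5, -29>

Apply P to get B-coordinates <-7, -2, -10>, then Q to get U-coordinates.
The result is [v]_U = <4, 5, -29>.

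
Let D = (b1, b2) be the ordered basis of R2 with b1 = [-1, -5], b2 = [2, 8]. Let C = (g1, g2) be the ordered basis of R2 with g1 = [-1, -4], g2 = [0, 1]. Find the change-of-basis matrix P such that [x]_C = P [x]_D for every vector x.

[[1, -2], [-1, 0]]

Let M have columns bj and N have columns gj. Then for every x, N [x]_C = x = M [x]_D, so P = N^(-1) M.
Since det N = -1, N^(-1) has integer entries; multiplying gives P = [[1, -2], [-1, 0]].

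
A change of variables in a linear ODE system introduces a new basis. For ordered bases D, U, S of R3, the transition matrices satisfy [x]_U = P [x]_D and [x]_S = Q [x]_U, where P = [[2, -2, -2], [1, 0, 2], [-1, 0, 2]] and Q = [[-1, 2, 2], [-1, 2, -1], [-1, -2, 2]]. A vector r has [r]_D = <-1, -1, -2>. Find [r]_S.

Apply P to get U-coordinates <4, -5, -3>, then Q to get S-coordinates.
The result is [r]_S = <-20, -11, 0>.

<-20, -11, 0>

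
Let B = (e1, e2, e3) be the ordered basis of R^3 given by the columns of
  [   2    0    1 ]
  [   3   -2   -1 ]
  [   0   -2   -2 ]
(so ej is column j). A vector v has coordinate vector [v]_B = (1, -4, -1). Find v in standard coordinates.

By definition v = e1 - 4e2 - e3.
Summing componentwise gives (1, 12, 10).

(1, 12, 10)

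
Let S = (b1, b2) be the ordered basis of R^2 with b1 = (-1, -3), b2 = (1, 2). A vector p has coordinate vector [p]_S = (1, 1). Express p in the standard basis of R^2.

By definition p = b1 + b2.
Summing componentwise gives (0, -1).

(0, -1)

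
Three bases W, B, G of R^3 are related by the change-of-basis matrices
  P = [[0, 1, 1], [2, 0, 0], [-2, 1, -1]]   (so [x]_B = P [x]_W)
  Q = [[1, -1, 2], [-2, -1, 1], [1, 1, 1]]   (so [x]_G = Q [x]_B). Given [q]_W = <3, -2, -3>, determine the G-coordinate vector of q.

<-21, -1, -4>

First [q]_B = P [q]_W = <-5, 6, -5>.
Then [q]_G = Q [q]_B = <-21, -1, -4>.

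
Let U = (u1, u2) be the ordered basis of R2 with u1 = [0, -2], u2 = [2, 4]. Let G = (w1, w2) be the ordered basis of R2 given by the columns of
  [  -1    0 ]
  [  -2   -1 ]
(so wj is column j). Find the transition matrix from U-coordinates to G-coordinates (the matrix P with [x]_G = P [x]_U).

[[0, -2], [2, 0]]

Column j of P is [uj]_G, since P maps U-coordinates to G-coordinates.
Expressing u1 in G: u1 = 0·w1 + 2w2, so column 1 of P is [0, 2].
Doing the same for each uj gives P = [[0, -2], [2, 0]].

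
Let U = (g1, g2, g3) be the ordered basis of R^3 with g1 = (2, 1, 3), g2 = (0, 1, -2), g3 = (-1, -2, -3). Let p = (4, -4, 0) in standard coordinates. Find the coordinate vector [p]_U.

(4, 0, 4)

[p]_U is the unique c with M c = p, where M has columns g1, ..., g3.
Row-reducing the augmented matrix [M | p] gives c = (4, 0, 4).
Check: 4g1 + 0·g2 + 4g3 = (4, -4, 0).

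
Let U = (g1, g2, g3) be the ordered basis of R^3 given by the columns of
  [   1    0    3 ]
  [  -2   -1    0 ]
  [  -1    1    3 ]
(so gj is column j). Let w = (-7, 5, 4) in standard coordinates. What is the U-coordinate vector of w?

Write w = c_1 g1 + ... + c_3 g3 and solve for the c_i.
Gaussian elimination on [M | w] yields c = (-4, 3, -1).
Check: -4g1 + 3g2 - g3 = (-7, 5, 4).

(-4, 3, -1)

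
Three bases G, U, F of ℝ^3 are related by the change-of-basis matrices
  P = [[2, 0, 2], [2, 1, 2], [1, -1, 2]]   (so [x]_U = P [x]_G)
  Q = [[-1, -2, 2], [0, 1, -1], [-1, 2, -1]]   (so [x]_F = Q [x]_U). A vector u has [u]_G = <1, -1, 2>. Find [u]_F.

First [u]_U = P [u]_G = <6, 5, 6>.
Then [u]_F = Q [u]_U = <-4, -1, -2>.

<-4, -1, -2>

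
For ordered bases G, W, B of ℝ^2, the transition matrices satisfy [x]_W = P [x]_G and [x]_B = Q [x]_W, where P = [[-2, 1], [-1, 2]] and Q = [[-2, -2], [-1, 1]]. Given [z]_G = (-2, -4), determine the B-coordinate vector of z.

Apply P to get W-coordinates (0, -6), then Q to get B-coordinates.
The result is [z]_B = (12, -6).

(12, -6)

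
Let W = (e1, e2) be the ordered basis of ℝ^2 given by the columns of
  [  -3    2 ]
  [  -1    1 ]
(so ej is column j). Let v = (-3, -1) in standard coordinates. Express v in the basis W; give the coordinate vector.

(1, 0)

Write v = c_1 e1 + c_2 e2 and solve for the c_i.
System: -3c_1 + 2c_2 = -3, -c_1 + c_2 = -1; solving gives c_1 = 1, c_2 = 0.
Check: e1 + 0·e2 = (-3, -1).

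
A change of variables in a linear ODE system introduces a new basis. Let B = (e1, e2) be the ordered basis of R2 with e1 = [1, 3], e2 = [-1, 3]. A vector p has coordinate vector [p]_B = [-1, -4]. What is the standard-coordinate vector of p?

[3, -15]

By definition p = -e1 - 4e2.
Summing componentwise gives [3, -15].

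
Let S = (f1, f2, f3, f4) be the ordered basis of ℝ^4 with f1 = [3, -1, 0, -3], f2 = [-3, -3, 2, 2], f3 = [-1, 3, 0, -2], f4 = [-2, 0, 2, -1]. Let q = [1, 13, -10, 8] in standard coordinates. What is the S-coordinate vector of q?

[-4, -3, 0, -2]

We seek scalars with c_1 f1 + ... + c_4 f4 = q; equivalently solve M c = q where the columns of M are f1, ..., f4.
Row-reducing the augmented matrix [M | q] gives c = (-4, -3, 0, -2).
Check: -4f1 - 3f2 + 0·f3 - 2f4 = [1, 13, -10, 8].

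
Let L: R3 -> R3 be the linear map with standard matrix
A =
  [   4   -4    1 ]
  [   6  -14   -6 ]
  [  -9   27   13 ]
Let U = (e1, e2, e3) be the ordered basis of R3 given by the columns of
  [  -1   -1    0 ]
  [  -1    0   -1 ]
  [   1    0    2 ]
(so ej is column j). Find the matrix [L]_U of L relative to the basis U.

[[1, 3, -3], [-2, 1, -3], [-3, 3, 1]]

With P the matrix whose columns are e1, ..., e3, [L]_U = P^(-1) A P.
Column by column: L(e1) = A e1 = (1, 2, -5); its U-coordinates (1, -2, -3) give column 1.
Continuing for each basis vector yields [L]_U = [[1, 3, -3], [-2, 1, -3], [-3, 3, 1]].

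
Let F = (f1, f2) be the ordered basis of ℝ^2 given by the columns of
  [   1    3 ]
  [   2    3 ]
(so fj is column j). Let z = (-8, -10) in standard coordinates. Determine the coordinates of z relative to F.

(-2, -2)

Write z = c_1 f1 + c_2 f2 and solve for the c_i.
System: c_1 + 3c_2 = -8, 2c_1 + 3c_2 = -10; solving gives c_1 = -2, c_2 = -2.
Check: -2f1 - 2f2 = (-8, -10).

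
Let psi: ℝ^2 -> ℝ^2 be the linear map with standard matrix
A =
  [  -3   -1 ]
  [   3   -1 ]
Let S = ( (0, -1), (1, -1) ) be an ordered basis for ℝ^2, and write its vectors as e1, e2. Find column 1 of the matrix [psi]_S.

(-2, 1)

Column 1 of [psi]_S is the S-coordinate vector of psi(e1).
In standard coordinates psi(e1) = A e1 = (1, 1).
Converting to S: (1, 1) = -2e1 + e2, so the coordinate vector is (-2, 1).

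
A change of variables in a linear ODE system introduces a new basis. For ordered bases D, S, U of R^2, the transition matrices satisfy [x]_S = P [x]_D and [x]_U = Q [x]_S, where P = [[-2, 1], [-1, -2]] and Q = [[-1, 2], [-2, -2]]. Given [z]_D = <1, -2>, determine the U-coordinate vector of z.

<10, 2>

Composing the changes, [z]_U = Q P [z]_D.
Q P = [[0, -5], [6, 2]]; applying this to <1, -2> gives <10, 2>.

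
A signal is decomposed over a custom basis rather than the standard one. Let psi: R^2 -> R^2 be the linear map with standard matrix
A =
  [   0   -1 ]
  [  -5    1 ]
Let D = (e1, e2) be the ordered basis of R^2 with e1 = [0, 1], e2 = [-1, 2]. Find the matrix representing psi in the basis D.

[[-1, 3], [1, 2]]

With P the matrix whose columns are e1, e2, [psi]_D = P^(-1) A P.
Column by column: psi(e1) = A e1 = [-1, 1]; its D-coordinates [-1, 1] give column 1.
Continuing for each basis vector yields [psi]_D = [[-1, 3], [1, 2]].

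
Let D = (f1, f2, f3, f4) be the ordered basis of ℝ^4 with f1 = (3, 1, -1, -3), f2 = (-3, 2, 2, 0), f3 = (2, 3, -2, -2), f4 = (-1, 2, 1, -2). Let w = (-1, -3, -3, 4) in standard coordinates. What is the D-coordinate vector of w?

[w]_D is the unique c with M c = w, where M has columns f1, ..., f4.
Gaussian elimination on [M | w] yields c = (-4, -4, 1, 3).
Check: -4f1 - 4f2 + f3 + 3f4 = (-1, -3, -3, 4).

(-4, -4, 1, 3)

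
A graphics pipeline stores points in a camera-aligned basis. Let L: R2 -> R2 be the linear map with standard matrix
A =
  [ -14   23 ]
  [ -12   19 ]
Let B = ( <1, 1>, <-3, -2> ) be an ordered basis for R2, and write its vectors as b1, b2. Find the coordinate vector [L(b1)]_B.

<3, -2>

Compute L(b1) = A b1 = <9, 7> in standard coordinates.
Then write this in B-coordinates: solve for y in y_1 b1 + y_2 b2 = <9, 7>.
This gives y = <3, -2>, which is column 1 of [L]_B.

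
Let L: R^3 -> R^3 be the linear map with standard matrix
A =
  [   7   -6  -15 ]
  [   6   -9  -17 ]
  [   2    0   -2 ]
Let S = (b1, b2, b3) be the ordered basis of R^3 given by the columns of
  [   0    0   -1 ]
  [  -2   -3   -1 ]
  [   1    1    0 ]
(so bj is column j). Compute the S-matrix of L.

The j-th column of [L]_S is [L(bj)]_S.
L(b1) = A b1 = [-3, 1, -2] = -2b1 + 0·b2 + 3b3, so column 1 is [-2, 0, 3].
Repeating for b2, b3 and assembling the columns gives [[-2, 1, -2], [0, -3, 0], [3, -3, 1]].

[[-2, 1, -2], [0, -3, 0], [3, -3, 1]]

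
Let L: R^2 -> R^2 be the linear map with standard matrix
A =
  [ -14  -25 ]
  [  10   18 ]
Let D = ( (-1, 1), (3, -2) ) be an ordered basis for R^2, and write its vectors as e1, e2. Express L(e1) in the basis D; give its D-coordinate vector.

(2, -3)

Column 1 of [L]_D is the D-coordinate vector of L(e1).
In standard coordinates L(e1) = A e1 = (-11, 8).
Converting to D: (-11, 8) = 2e1 - 3e2, so the coordinate vector is (2, -3).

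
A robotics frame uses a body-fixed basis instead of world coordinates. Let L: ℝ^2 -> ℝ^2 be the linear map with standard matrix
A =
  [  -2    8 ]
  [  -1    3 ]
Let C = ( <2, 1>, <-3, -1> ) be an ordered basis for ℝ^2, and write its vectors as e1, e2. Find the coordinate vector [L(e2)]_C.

Column 2 of [L]_C is the C-coordinate vector of L(e2).
In standard coordinates L(e2) = A e2 = <-2, 0>.
Converting to C: <-2, 0> = 2e1 + 2e2, so the coordinate vector is <2, 2>.

<2, 2>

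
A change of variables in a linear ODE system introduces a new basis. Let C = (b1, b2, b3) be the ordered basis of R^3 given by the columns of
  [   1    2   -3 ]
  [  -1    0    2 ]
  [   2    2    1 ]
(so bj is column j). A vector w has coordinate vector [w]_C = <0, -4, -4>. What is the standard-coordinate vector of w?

By definition w = 0·b1 - 4b2 - 4b3.
Summing componentwise gives <4, -8, -12>.

<4, -8, -12>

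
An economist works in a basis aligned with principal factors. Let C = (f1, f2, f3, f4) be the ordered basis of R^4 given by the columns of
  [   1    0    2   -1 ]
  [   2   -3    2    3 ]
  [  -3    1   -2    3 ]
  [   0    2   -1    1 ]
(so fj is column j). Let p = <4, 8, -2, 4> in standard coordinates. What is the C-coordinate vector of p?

<2, 2, 2, 2>

Write p = c_1 f1 + ... + c_4 f4 and solve for the c_i.
Gaussian elimination on [M | p] yields c = (2, 2, 2, 2).
Check: 2f1 + 2f2 + 2f3 + 2f4 = <4, 8, -2, 4>.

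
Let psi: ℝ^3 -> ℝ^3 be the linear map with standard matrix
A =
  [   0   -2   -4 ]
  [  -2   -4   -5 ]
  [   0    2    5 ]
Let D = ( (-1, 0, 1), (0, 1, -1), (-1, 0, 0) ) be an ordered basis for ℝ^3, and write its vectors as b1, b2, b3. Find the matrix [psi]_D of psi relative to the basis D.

[[2, -2, 2], [-3, 1, 2], [2, 0, -2]]

Let P have columns b1, ..., b3. Then [psi]_D = P^(-1) A P.
Here det P = 1, so P^(-1) is integer; computing A P first and then P^(-1)(A P) gives [[2, -2, 2], [-3, 1, 2], [2, 0, -2]].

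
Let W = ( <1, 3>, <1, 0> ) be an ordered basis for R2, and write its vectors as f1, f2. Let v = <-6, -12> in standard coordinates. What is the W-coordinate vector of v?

We seek scalars with c_1 f1 + c_2 f2 = v; equivalently solve M c = v where the columns of M are f1, f2.
System: c_1 + c_2 = -6, 3c_1 + 0c_2 = -12; solving gives c_1 = -4, c_2 = -2.
Check: -4f1 - 2f2 = <-6, -12>.

<-4, -2>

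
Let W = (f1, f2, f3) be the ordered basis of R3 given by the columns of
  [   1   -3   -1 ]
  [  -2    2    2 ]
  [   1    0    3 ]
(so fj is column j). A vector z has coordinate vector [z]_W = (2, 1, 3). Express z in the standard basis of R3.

(-4, 4, 11)

By definition z = 2f1 + f2 + 3f3.
Summing componentwise gives (-4, 4, 11).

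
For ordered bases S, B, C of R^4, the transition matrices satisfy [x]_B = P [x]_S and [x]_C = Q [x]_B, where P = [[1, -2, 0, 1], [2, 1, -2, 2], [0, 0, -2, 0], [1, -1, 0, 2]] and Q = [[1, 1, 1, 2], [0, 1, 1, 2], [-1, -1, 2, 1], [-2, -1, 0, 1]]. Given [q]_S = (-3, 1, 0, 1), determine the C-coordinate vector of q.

Apply P to get B-coordinates (-4, -3, 0, -2), then Q to get C-coordinates.
The result is [q]_C = (-11, -7, 5, 9).

(-11, -7, 5, 9)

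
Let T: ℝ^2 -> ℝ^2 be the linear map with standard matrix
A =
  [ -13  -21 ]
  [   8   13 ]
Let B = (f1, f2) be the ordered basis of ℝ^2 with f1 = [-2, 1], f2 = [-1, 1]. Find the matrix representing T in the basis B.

With P the matrix whose columns are f1, f2, [T]_B = P^(-1) A P.
Column by column: T(f1) = A f1 = [5, -3]; its B-coordinates [-2, -1] give column 1.
Continuing for each basis vector yields [T]_B = [[-2, 3], [-1, 2]].

[[-2, 3], [-1, 2]]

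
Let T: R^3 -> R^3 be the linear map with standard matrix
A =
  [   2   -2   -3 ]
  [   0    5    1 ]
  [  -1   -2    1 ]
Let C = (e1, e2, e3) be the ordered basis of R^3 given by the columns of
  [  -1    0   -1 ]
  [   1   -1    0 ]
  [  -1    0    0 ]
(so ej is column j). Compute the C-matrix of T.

[[2, -2, -1], [-2, 3, -1], [-1, 0, 3]]

Let P have columns e1, ..., e3. Then [T]_C = P^(-1) A P.
Here det P = 1, so P^(-1) is integer; computing A P first and then P^(-1)(A P) gives [[2, -2, -1], [-2, 3, -1], [-1, 0, 3]].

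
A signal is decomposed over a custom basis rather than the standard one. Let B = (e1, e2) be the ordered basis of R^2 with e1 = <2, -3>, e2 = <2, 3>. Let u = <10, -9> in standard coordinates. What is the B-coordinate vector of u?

<4, 1>

Write u = c_1 e1 + c_2 e2 and solve for the c_i.
System: 2c_1 + 2c_2 = 10, -3c_1 + 3c_2 = -9; solving gives c_1 = 4, c_2 = 1.
Check: 4e1 + e2 = <10, -9>.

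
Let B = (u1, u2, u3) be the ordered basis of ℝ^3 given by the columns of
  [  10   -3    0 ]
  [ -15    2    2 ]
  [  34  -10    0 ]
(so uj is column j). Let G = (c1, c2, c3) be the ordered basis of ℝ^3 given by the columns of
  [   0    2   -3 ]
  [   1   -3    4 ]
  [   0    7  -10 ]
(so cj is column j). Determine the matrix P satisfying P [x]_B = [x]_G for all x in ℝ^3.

Let M have columns uj and N have columns cj. Then for every x, N [x]_G = x = M [x]_B, so P = N^(-1) M.
Since det N = -1, N^(-1) has integer entries; multiplying gives P = [[-1, -2, 2], [2, 0, 0], [-2, 1, 0]].

[[-1, -2, 2], [2, 0, 0], [-2, 1, 0]]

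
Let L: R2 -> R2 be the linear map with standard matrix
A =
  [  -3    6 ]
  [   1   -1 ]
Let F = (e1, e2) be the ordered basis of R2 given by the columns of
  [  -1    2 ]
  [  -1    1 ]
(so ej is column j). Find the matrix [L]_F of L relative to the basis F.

With P the matrix whose columns are e1, e2, [L]_F = P^(-1) A P.
Column by column: L(e1) = A e1 = <-3, 0>; its F-coordinates <-3, -3> give column 1.
Continuing for each basis vector yields [L]_F = [[-3, -2], [-3, -1]].

[[-3, -2], [-3, -1]]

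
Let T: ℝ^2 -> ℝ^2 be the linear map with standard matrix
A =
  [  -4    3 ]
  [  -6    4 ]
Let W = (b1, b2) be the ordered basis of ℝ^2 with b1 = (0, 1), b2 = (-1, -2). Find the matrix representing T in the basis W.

[[-2, 2], [-3, 2]]

With P the matrix whose columns are b1, b2, [T]_W = P^(-1) A P.
Column by column: T(b1) = A b1 = (3, 4); its W-coordinates (-2, -3) give column 1.
Continuing for each basis vector yields [T]_W = [[-2, 2], [-3, 2]].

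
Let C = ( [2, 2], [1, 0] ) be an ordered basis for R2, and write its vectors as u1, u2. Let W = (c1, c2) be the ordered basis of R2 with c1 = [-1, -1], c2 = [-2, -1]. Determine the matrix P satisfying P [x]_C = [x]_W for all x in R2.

[[-2, 1], [0, -1]]

Column j of P is [uj]_W, since P maps C-coordinates to W-coordinates.
Expressing u1 in W: u1 = -2c1 + 0·c2, so column 1 of P is [-2, 0].
Doing the same for each uj gives P = [[-2, 1], [0, -1]].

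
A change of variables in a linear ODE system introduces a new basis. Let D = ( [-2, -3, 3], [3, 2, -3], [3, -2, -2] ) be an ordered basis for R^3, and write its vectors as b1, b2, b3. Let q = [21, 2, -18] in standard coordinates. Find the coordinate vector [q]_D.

We seek scalars with c_1 b1 + ... + c_3 b3 = q; equivalently solve M c = q where the columns of M are b1, ..., b3.
Solving this 3x3 system gives c = (0, 4, 3).
Check: 0·b1 + 4b2 + 3b3 = [21, 2, -18].

[0, 4, 3]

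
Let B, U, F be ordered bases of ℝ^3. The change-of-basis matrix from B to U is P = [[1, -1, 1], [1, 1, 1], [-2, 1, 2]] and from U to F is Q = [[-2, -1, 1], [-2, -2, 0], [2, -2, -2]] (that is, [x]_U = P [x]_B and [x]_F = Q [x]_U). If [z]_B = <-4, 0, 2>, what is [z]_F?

<18, 8, -24>

Apply P to get U-coordinates <-2, -2, 12>, then Q to get F-coordinates.
The result is [z]_F = <18, 8, -24>.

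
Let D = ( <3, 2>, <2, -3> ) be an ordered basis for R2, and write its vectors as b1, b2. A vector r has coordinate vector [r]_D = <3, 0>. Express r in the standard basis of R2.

r = M [r]_D, where M has columns b1, b2.
Carrying out the matrix-vector product, r = <9, 6>.

<9, 6>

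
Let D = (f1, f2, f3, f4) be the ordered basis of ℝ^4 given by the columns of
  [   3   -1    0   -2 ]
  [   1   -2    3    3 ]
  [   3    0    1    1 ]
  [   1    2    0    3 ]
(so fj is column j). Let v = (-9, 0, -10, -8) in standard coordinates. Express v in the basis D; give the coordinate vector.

(-4, 1, 4, -2)

We seek scalars with c_1 f1 + ... + c_4 f4 = v; equivalently solve M c = v where the columns of M are f1, ..., f4.
Row-reducing the augmented matrix [M | v] gives c = (-4, 1, 4, -2).
Check: -4f1 + f2 + 4f3 - 2f4 = (-9, 0, -10, -8).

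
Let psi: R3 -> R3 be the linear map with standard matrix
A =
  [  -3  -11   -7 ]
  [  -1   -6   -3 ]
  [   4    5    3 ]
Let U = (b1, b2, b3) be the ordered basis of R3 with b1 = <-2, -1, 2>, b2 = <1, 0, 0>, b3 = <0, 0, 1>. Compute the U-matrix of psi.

Let P have columns b1, ..., b3. Then [psi]_U = P^(-1) A P.
Here det P = 1, so P^(-1) is integer; computing A P first and then P^(-1)(A P) gives [[-2, 1, 3], [-1, -1, -1], [-3, 2, -3]].

[[-2, 1, 3], [-1, -1, -1], [-3, 2, -3]]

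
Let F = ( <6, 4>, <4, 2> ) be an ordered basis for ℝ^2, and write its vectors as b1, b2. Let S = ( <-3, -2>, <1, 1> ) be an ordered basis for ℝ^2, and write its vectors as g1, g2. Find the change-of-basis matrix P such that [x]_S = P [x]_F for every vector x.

[[-2, -2], [0, -2]]

Let M have columns bj and N have columns gj. Then for every x, N [x]_S = x = M [x]_F, so P = N^(-1) M.
Since det N = -1, N^(-1) has integer entries; multiplying gives P = [[-2, -2], [0, -2]].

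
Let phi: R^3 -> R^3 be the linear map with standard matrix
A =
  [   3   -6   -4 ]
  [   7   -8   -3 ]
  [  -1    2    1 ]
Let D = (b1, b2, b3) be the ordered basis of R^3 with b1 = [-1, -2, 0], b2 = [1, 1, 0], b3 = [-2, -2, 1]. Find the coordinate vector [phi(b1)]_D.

[0, 3, -3]

Compute phi(b1) = A b1 = [9, 9, -3] in standard coordinates.
Then write this in D-coordinates: solve for y in y_1 b1 + ... + y_3 b3 = [9, 9, -3].
This gives y = [0, 3, -3], which is column 1 of [phi]_D.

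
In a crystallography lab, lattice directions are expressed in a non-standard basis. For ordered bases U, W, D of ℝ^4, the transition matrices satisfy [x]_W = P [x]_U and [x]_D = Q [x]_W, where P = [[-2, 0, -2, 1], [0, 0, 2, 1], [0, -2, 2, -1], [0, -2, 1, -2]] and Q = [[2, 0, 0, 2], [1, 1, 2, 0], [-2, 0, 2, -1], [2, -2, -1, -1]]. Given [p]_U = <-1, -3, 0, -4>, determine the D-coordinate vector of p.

First [p]_W = P [p]_U = <-2, -4, 10, 14>.
Then [p]_D = Q [p]_W = <24, 14, 10, -20>.

<24, 14, 10, -20>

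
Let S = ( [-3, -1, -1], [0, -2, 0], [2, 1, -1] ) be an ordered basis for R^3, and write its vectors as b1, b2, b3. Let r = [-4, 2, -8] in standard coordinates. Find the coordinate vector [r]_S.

[4, -1, 4]

[r]_S is the unique c with M c = r, where M has columns b1, ..., b3.
Row-reducing the augmented matrix [M | r] gives c = (4, -1, 4).
Check: 4b1 - b2 + 4b3 = [-4, 2, -8].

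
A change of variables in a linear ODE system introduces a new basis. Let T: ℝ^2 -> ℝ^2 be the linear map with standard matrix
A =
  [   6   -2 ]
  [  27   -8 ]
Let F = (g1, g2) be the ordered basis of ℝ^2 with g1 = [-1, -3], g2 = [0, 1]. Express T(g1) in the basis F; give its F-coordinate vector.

Compute T(g1) = A g1 = [0, -3] in standard coordinates.
Then write this in F-coordinates: solve for y in y_1 g1 + y_2 g2 = [0, -3].
This gives y = [0, -3], which is column 1 of [T]_F.

[0, -3]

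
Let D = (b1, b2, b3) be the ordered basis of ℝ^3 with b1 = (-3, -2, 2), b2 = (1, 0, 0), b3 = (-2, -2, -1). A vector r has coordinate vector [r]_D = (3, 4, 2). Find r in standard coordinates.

(-9, -10, 4)

The coordinates say r = 3b1 + 4b2 + 2b3; adding the scaled basis vectors gives (-9, -10, 4).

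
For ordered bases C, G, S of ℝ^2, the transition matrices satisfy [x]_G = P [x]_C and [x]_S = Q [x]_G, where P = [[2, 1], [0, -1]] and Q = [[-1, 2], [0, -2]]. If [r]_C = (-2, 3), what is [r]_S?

(-5, 6)

Apply P to get G-coordinates (-1, -3), then Q to get S-coordinates.
The result is [r]_S = (-5, 6).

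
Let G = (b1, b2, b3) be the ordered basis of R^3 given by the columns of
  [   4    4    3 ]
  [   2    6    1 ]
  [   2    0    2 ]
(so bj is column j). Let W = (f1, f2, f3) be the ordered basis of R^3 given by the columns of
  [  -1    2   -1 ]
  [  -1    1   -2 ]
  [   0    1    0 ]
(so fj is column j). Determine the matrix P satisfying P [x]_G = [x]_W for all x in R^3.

Column j of P is [bj]_W, since P maps G-coordinates to W-coordinates.
Expressing b1 in W: b1 = 0·f1 + 2f2 + 0·f3, so column 1 of P is (0, 2, 0).
Doing the same for each bj gives P = [[0, -2, 1], [2, 0, 2], [0, -2, 0]].

[[0, -2, 1], [2, 0, 2], [0, -2, 0]]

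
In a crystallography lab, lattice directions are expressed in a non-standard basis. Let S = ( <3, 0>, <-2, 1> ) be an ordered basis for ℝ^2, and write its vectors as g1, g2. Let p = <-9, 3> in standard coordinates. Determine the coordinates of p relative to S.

[p]_S is the unique c with M c = p, where M has columns g1, g2.
System: 3c_1 - 2c_2 = -9, 0c_1 + c_2 = 3; solving gives c_1 = -1, c_2 = 3.
Check: -g1 + 3g2 = <-9, 3>.

<-1, 3>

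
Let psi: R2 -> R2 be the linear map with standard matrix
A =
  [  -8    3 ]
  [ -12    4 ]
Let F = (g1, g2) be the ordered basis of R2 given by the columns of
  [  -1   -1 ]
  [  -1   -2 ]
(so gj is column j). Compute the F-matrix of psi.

[[-2, 0], [-3, -2]]

With P the matrix whose columns are g1, g2, [psi]_F = P^(-1) A P.
Column by column: psi(g1) = A g1 = [5, 8]; its F-coordinates [-2, -3] give column 1.
Continuing for each basis vector yields [psi]_F = [[-2, 0], [-3, -2]].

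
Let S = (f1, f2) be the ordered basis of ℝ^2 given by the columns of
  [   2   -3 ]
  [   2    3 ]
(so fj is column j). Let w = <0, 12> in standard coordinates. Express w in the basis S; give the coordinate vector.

<3, 2>

We seek scalars with c_1 f1 + c_2 f2 = w; equivalently solve M c = w where the columns of M are f1, f2.
System: 2c_1 - 3c_2 = 0, 2c_1 + 3c_2 = 12; solving gives c_1 = 3, c_2 = 2.
Check: 3f1 + 2f2 = <0, 12>.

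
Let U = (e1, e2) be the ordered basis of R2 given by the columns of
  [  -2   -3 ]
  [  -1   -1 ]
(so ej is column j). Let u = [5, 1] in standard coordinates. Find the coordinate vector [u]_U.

[u]_U is the unique c with M c = u, where M has columns e1, e2.
System: -2c_1 - 3c_2 = 5, -c_1 - c_2 = 1; solving gives c_1 = 2, c_2 = -3.
Check: 2e1 - 3e2 = [5, 1].

[2, -3]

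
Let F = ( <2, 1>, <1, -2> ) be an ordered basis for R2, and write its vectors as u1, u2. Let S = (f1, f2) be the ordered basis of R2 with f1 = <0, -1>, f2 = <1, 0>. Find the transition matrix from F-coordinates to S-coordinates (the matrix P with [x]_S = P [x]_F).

Let M have columns uj and N have columns fj. Then for every x, N [x]_S = x = M [x]_F, so P = N^(-1) M.
Since det N = 1, N^(-1) has integer entries; multiplying gives P = [[-1, 2], [2, 1]].

[[-1, 2], [2, 1]]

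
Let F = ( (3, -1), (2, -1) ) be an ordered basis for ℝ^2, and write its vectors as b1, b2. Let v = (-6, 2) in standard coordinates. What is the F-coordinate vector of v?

(-2, 0)

We seek scalars with c_1 b1 + c_2 b2 = v; equivalently solve M c = v where the columns of M are b1, b2.
System: 3c_1 + 2c_2 = -6, -c_1 - c_2 = 2; solving gives c_1 = -2, c_2 = 0.
Check: -2b1 + 0·b2 = (-6, 2).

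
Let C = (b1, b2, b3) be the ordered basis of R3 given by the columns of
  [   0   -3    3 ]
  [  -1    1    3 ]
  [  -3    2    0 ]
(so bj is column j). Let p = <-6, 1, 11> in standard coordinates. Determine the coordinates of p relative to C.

<-3, 1, -1>

We seek scalars with c_1 b1 + ... + c_3 b3 = p; equivalently solve M c = p where the columns of M are b1, ..., b3.
Row-reducing the augmented matrix [M | p] gives c = (-3, 1, -1).
Check: -3b1 + b2 - b3 = <-6, 1, 11>.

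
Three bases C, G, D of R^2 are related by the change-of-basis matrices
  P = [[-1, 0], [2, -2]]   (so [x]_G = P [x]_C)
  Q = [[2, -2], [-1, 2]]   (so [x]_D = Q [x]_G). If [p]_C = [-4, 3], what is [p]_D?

[36, -32]

Apply P to get G-coordinates [4, -14], then Q to get D-coordinates.
The result is [p]_D = [36, -32].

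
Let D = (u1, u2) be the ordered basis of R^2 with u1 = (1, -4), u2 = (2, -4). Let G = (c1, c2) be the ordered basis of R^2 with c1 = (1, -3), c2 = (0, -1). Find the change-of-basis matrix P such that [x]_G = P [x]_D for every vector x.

Take x = uj: its D-coordinates are the j-th standard unit vector, so P e_j — column j of P — equals [uj]_G.
u1 = c1 + c2, giving column 1 = (1, 1); repeating for each j gives P = [[1, 2], [1, -2]].

[[1, 2], [1, -2]]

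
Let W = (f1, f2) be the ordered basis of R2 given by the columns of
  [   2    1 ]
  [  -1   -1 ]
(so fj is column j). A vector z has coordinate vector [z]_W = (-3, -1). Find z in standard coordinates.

(-7, 4)

The coordinates say z = -3f1 - f2; adding the scaled basis vectors gives (-7, 4).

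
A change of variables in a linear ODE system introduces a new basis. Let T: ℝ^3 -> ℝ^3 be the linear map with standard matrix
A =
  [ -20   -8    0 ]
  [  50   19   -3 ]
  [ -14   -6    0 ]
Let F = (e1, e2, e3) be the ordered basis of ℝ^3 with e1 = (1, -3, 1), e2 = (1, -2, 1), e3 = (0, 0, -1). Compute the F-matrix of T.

[[2, -1, -3], [2, -3, 3], [0, -2, 0]]

With P the matrix whose columns are e1, ..., e3, [T]_F = P^(-1) A P.
Column by column: T(e1) = A e1 = (4, -10, 4); its F-coordinates (2, 2, 0) give column 1.
Continuing for each basis vector yields [T]_F = [[2, -1, -3], [2, -3, 3], [0, -2, 0]].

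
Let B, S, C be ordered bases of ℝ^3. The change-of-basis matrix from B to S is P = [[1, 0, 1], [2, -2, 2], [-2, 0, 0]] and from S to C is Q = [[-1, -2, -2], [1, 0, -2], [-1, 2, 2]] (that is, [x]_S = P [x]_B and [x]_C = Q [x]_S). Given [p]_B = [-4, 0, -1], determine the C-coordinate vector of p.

[9, -21, 1]

First [p]_S = P [p]_B = [-5, -10, 8].
Then [p]_C = Q [p]_S = [9, -21, 1].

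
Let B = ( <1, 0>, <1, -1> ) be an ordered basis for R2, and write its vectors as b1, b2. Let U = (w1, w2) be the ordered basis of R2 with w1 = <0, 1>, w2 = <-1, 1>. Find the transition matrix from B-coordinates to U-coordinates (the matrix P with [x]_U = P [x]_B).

[[1, 0], [-1, -1]]

Let M have columns bj and N have columns wj. Then for every x, N [x]_U = x = M [x]_B, so P = N^(-1) M.
Since det N = 1, N^(-1) has integer entries; multiplying gives P = [[1, 0], [-1, -1]].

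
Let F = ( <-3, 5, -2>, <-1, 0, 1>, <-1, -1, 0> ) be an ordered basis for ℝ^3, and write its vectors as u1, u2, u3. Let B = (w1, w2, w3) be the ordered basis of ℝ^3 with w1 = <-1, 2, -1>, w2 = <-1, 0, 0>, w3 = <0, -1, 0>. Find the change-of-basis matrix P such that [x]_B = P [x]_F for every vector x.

[[2, -1, 0], [1, 2, 1], [-1, -2, 1]]

Let M have columns uj and N have columns wj. Then for every x, N [x]_B = x = M [x]_F, so P = N^(-1) M.
Since det N = -1, N^(-1) has integer entries; multiplying gives P = [[2, -1, 0], [1, 2, 1], [-1, -2, 1]].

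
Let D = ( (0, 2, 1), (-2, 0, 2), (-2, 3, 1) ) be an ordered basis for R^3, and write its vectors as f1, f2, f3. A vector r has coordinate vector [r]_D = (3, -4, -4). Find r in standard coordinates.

By definition r = 3f1 - 4f2 - 4f3.
Summing componentwise gives (16, -6, -9).

(16, -6, -9)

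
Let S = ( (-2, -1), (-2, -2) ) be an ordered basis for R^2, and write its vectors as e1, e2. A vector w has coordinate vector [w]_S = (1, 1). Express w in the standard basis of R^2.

(-4, -3)

By definition w = e1 + e2.
Summing componentwise gives (-4, -3).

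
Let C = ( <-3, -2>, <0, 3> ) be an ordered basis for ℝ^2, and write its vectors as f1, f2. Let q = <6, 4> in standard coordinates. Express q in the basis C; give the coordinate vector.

<-2, 0>

Write q = c_1 f1 + c_2 f2 and solve for the c_i.
System: -3c_1 + 0c_2 = 6, -2c_1 + 3c_2 = 4; solving gives c_1 = -2, c_2 = 0.
Check: -2f1 + 0·f2 = <6, 4>.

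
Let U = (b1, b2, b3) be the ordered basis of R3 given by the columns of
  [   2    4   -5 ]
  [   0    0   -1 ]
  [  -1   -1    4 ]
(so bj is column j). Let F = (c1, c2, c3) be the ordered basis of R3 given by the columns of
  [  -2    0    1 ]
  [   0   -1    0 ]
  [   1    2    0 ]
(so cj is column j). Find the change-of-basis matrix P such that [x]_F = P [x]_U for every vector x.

[[-1, -1, 2], [0, 0, 1], [0, 2, -1]]

Column j of P is [bj]_F, since P maps U-coordinates to F-coordinates.
Expressing b1 in F: b1 = -c1 + 0·c2 + 0·c3, so column 1 of P is <-1, 0, 0>.
Doing the same for each bj gives P = [[-1, -1, 2], [0, 0, 1], [0, 2, -1]].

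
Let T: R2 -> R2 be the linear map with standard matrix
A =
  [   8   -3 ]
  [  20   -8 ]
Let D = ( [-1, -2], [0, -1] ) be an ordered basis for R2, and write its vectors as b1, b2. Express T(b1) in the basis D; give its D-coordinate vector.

Compute T(b1) = A b1 = [-2, -4] in standard coordinates.
Then write this in D-coordinates: solve for y in y_1 b1 + y_2 b2 = [-2, -4].
This gives y = [2, 0], which is column 1 of [T]_D.

[2, 0]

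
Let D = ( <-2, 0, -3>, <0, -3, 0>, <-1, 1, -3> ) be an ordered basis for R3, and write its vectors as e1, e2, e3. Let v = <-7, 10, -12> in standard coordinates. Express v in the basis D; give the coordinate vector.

<3, -3, 1>

We seek scalars with c_1 e1 + ... + c_3 e3 = v; equivalently solve M c = v where the columns of M are e1, ..., e3.
Row-reducing the augmented matrix [M | v] gives c = (3, -3, 1).
Check: 3e1 - 3e2 + e3 = <-7, 10, -12>.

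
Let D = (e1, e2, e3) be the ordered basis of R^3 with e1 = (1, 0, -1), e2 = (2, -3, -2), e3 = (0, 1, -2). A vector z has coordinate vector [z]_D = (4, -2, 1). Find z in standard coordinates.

(0, 7, -2)

z = M [z]_D, where M has columns e1, ..., e3.
Carrying out the matrix-vector product, z = (0, 7, -2).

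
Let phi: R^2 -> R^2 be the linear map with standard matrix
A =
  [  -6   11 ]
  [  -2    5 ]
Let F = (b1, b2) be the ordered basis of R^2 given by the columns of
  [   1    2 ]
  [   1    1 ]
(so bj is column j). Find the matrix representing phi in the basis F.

[[1, 3], [2, -2]]

With P the matrix whose columns are b1, b2, [phi]_F = P^(-1) A P.
Column by column: phi(b1) = A b1 = [5, 3]; its F-coordinates [1, 2] give column 1.
Continuing for each basis vector yields [phi]_F = [[1, 3], [2, -2]].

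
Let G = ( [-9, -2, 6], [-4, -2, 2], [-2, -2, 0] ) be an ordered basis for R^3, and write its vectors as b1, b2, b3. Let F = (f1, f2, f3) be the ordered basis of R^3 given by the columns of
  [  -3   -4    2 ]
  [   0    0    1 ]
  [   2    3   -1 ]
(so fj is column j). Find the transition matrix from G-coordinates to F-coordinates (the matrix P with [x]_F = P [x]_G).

Column j of P is [bj]_F, since P maps G-coordinates to F-coordinates.
Expressing b1 in F: b1 = -f1 + 2f2 - 2f3, so column 1 of P is [-1, 2, -2].
Doing the same for each bj gives P = [[-1, 0, 2], [2, 0, -2], [-2, -2, -2]].

[[-1, 0, 2], [2, 0, -2], [-2, -2, -2]]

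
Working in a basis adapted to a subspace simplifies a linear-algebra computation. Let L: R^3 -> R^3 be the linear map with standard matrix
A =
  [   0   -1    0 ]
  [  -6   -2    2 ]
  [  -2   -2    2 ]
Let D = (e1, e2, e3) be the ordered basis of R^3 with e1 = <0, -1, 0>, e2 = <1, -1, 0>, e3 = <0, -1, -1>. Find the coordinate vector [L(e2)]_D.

Column 2 of [L]_D is the D-coordinate vector of L(e2).
In standard coordinates L(e2) = A e2 = <1, -4, 0>.
Converting to D: <1, -4, 0> = 3e1 + e2 + 0·e3, so the coordinate vector is <3, 1, 0>.

<3, 1, 0>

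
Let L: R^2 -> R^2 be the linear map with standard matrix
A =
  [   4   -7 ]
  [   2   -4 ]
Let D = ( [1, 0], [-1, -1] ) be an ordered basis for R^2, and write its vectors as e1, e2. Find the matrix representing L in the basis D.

The j-th column of [L]_D is [L(ej)]_D.
L(e1) = A e1 = [4, 2] = 2e1 - 2e2, so column 1 is [2, -2].
Repeating for e2 and assembling the columns gives [[2, 1], [-2, -2]].

[[2, 1], [-2, -2]]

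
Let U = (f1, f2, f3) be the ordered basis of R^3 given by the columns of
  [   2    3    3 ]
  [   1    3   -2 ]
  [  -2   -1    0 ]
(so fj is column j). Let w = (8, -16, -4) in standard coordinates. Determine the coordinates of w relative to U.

(4, -4, 4)

We seek scalars with c_1 f1 + ... + c_3 f3 = w; equivalently solve M c = w where the columns of M are f1, ..., f3.
Row-reducing the augmented matrix [M | w] gives c = (4, -4, 4).
Check: 4f1 - 4f2 + 4f3 = (8, -16, -4).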